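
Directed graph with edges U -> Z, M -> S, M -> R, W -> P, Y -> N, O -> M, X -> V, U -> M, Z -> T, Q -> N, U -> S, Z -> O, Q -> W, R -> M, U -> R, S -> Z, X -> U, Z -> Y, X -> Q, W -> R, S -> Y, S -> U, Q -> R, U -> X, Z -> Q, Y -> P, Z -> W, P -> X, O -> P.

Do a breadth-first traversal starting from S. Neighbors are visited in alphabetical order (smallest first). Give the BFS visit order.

Visit S; enqueue U, Y, Z → queue [U, Y, Z]
Visit U; enqueue M, R, X → queue [Y, Z, M, R, X]
Visit Y; enqueue N, P → queue [Z, M, R, X, N, P]
Visit Z; enqueue O, Q, T, W → queue [M, R, X, N, P, O, Q, T, W]
Visit M → queue [R, X, N, P, O, Q, T, W]
Visit R → queue [X, N, P, O, Q, T, W]
Visit X; enqueue V → queue [N, P, O, Q, T, W, V]
Visit N → queue [P, O, Q, T, W, V]
Visit P → queue [O, Q, T, W, V]
Visit O → queue [Q, T, W, V]
Visit Q → queue [T, W, V]
Visit T → queue [W, V]
Visit W → queue [V]
Visit V → queue []

S -> U -> Y -> Z -> M -> R -> X -> N -> P -> O -> Q -> T -> W -> V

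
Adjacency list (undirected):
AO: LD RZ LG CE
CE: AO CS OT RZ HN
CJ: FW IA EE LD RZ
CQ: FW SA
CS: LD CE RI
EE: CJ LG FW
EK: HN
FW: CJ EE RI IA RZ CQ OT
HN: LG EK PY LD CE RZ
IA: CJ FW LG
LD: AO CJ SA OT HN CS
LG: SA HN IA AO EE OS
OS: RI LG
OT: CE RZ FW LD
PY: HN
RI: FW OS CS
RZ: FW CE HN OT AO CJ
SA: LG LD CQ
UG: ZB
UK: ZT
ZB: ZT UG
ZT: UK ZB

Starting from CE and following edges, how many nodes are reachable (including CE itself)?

18

BFS from CE visits: CE, AO, CS, HN, OT, RZ, LD, LG, RI, EK, PY, FW, CJ, SA, EE, IA, OS, CQ
Reachable nodes: 18 of 22 total.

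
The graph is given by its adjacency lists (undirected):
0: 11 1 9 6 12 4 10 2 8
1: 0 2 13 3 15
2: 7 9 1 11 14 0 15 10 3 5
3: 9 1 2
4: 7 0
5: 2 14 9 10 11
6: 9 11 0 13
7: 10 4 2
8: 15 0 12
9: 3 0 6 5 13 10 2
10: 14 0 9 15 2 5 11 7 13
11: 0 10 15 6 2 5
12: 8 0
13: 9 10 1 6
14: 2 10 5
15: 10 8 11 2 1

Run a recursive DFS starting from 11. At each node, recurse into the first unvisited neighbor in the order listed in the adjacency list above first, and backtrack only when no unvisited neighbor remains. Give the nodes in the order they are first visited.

Visit 11
11 → 0
0 → 1
1 → 2
2 → 7
7 → 10
10 → 14
14 → 5
5 → 9
9 → 3
9 → 6
6 → 13
10 → 15
15 → 8
8 → 12
7 → 4

11 → 0 → 1 → 2 → 7 → 10 → 14 → 5 → 9 → 3 → 6 → 13 → 15 → 8 → 12 → 4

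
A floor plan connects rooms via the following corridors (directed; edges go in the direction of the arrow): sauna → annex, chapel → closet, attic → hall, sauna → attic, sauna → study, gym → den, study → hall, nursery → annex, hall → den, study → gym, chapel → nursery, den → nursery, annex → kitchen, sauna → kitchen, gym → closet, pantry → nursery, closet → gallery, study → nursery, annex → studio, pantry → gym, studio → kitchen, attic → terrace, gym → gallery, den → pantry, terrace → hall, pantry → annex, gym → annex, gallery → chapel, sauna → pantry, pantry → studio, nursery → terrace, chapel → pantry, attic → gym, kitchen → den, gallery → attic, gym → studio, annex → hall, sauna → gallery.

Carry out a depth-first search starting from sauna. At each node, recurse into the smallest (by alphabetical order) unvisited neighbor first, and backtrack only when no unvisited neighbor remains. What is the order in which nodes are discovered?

sauna → annex → hall → den → nursery → terrace → pantry → gym → closet → gallery → attic → chapel → studio → kitchen → study

Visit sauna
sauna → annex
annex → hall
hall → den
den → nursery
nursery → terrace
den → pantry
pantry → gym
gym → closet
closet → gallery
gallery → attic
gallery → chapel
gym → studio
studio → kitchen
sauna → study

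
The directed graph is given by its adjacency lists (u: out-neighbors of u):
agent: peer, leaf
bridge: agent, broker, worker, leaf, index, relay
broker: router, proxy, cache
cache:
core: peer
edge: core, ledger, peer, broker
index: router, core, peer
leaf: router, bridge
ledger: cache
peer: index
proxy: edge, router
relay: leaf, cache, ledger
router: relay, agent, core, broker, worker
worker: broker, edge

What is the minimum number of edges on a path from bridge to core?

2

Level 0: bridge
Level 1: agent, broker, index, leaf, relay, worker
Level 2: cache, core, edge, ledger, peer, proxy, router
core first appears at level 2.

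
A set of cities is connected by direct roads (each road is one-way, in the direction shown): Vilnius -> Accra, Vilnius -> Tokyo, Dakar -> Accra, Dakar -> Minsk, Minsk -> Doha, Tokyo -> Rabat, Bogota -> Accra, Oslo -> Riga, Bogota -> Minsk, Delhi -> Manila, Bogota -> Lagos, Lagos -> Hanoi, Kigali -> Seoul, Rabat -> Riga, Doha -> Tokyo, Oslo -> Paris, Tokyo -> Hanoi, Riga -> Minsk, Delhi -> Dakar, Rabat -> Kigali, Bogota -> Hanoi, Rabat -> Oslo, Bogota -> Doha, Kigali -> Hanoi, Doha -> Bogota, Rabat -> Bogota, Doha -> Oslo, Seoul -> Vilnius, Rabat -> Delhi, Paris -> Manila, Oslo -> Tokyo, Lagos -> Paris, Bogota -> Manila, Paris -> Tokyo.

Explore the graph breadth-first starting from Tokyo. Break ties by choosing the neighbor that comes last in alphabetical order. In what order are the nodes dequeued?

Tokyo Rabat Hanoi Riga Oslo Kigali Delhi Bogota Minsk Paris Seoul Manila Dakar Lagos Doha Accra Vilnius

Visit Tokyo; enqueue Rabat, Hanoi → queue [Rabat, Hanoi]
Visit Rabat; enqueue Riga, Oslo, Kigali, Delhi, Bogota → queue [Hanoi, Riga, Oslo, Kigali, Delhi, Bogota]
Visit Hanoi → queue [Riga, Oslo, Kigali, Delhi, Bogota]
Visit Riga; enqueue Minsk → queue [Oslo, Kigali, Delhi, Bogota, Minsk]
Visit Oslo; enqueue Paris → queue [Kigali, Delhi, Bogota, Minsk, Paris]
Visit Kigali; enqueue Seoul → queue [Delhi, Bogota, Minsk, Paris, Seoul]
Visit Delhi; enqueue Manila, Dakar → queue [Bogota, Minsk, Paris, Seoul, Manila, Dakar]
Visit Bogota; enqueue Lagos, Doha, Accra → queue [Minsk, Paris, Seoul, Manila, Dakar, Lagos, Doha, Accra]
Visit Minsk → queue [Paris, Seoul, Manila, Dakar, Lagos, Doha, Accra]
Visit Paris → queue [Seoul, Manila, Dakar, Lagos, Doha, Accra]
Visit Seoul; enqueue Vilnius → queue [Manila, Dakar, Lagos, Doha, Accra, Vilnius]
Visit Manila → queue [Dakar, Lagos, Doha, Accra, Vilnius]
Visit Dakar → queue [Lagos, Doha, Accra, Vilnius]
Visit Lagos → queue [Doha, Accra, Vilnius]
Visit Doha → queue [Accra, Vilnius]
Visit Accra → queue [Vilnius]
Visit Vilnius → queue []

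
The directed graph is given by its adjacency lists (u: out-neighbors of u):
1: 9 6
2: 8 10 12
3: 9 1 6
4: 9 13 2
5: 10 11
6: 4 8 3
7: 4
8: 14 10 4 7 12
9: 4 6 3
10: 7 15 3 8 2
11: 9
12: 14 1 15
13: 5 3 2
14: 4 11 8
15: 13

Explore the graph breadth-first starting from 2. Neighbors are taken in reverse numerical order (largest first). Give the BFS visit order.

2, 12, 10, 8, 15, 14, 1, 7, 3, 4, 13, 11, 9, 6, 5

Visit 2; enqueue 12, 10, 8 → queue [12, 10, 8]
Visit 12; enqueue 15, 14, 1 → queue [10, 8, 15, 14, 1]
Visit 10; enqueue 7, 3 → queue [8, 15, 14, 1, 7, 3]
Visit 8; enqueue 4 → queue [15, 14, 1, 7, 3, 4]
Visit 15; enqueue 13 → queue [14, 1, 7, 3, 4, 13]
Visit 14; enqueue 11 → queue [1, 7, 3, 4, 13, 11]
Visit 1; enqueue 9, 6 → queue [7, 3, 4, 13, 11, 9, 6]
Visit 7 → queue [3, 4, 13, 11, 9, 6]
Visit 3 → queue [4, 13, 11, 9, 6]
Visit 4 → queue [13, 11, 9, 6]
Visit 13; enqueue 5 → queue [11, 9, 6, 5]
Visit 11 → queue [9, 6, 5]
Visit 9 → queue [6, 5]
Visit 6 → queue [5]
Visit 5 → queue []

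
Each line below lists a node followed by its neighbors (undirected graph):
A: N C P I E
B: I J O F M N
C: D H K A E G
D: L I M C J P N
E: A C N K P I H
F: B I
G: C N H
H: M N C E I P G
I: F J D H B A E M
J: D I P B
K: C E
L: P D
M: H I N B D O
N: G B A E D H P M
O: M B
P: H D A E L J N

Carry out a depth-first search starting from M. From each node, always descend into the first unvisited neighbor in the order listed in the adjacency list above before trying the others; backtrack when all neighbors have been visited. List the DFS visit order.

Visit M
M → H
H → N
N → G
G → C
C → D
D → L
L → P
P → A
A → I
I → F
F → B
B → J
B → O
I → E
E → K

M, H, N, G, C, D, L, P, A, I, F, B, J, O, E, K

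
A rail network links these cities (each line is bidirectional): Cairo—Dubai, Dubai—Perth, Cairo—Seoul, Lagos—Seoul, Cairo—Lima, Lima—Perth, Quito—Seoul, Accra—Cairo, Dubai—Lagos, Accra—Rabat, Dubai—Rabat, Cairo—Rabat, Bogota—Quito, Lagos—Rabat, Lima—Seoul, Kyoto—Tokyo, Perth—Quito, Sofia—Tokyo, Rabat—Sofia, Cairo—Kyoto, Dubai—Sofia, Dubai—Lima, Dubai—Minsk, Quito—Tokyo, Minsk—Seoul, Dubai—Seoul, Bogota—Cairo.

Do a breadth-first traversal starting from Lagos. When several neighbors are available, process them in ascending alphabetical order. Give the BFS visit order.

Lagos, Dubai, Rabat, Seoul, Cairo, Lima, Minsk, Perth, Sofia, Accra, Quito, Bogota, Kyoto, Tokyo

Visit Lagos; enqueue Dubai, Rabat, Seoul → queue [Dubai, Rabat, Seoul]
Visit Dubai; enqueue Cairo, Lima, Minsk, Perth, Sofia → queue [Rabat, Seoul, Cairo, Lima, Minsk, Perth, Sofia]
Visit Rabat; enqueue Accra → queue [Seoul, Cairo, Lima, Minsk, Perth, Sofia, Accra]
Visit Seoul; enqueue Quito → queue [Cairo, Lima, Minsk, Perth, Sofia, Accra, Quito]
Visit Cairo; enqueue Bogota, Kyoto → queue [Lima, Minsk, Perth, Sofia, Accra, Quito, Bogota, Kyoto]
Visit Lima → queue [Minsk, Perth, Sofia, Accra, Quito, Bogota, Kyoto]
Visit Minsk → queue [Perth, Sofia, Accra, Quito, Bogota, Kyoto]
Visit Perth → queue [Sofia, Accra, Quito, Bogota, Kyoto]
Visit Sofia; enqueue Tokyo → queue [Accra, Quito, Bogota, Kyoto, Tokyo]
Visit Accra → queue [Quito, Bogota, Kyoto, Tokyo]
Visit Quito → queue [Bogota, Kyoto, Tokyo]
Visit Bogota → queue [Kyoto, Tokyo]
Visit Kyoto → queue [Tokyo]
Visit Tokyo → queue []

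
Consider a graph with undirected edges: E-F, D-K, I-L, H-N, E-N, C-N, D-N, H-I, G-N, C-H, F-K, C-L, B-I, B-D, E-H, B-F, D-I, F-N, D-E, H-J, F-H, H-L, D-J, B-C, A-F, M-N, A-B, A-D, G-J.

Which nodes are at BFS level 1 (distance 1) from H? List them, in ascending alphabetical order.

Level 0: H
Level 1: C, E, F, I, J, L, N
Level 2: A, B, D, G, K, M

C, E, F, I, J, L, N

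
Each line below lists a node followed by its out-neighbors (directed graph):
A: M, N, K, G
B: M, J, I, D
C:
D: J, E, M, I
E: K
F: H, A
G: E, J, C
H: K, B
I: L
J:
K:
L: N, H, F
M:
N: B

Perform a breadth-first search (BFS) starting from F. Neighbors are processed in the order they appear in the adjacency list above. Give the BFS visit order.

F -> H -> A -> K -> B -> M -> N -> G -> J -> I -> D -> E -> C -> L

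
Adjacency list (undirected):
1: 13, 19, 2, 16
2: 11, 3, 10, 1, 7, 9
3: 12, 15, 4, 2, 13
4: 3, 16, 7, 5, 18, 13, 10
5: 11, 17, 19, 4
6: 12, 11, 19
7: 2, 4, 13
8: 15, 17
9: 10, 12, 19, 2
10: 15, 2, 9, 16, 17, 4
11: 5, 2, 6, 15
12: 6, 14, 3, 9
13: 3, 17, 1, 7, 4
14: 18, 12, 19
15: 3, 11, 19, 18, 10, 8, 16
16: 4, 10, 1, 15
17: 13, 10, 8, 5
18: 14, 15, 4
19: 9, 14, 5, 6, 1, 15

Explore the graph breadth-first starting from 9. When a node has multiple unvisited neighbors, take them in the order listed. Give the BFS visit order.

9 -> 10 -> 12 -> 19 -> 2 -> 15 -> 16 -> 17 -> 4 -> 6 -> 14 -> 3 -> 5 -> 1 -> 11 -> 7 -> 18 -> 8 -> 13

Visit 9; enqueue 10, 12, 19, 2 → queue [10, 12, 19, 2]
Visit 10; enqueue 15, 16, 17, 4 → queue [12, 19, 2, 15, 16, 17, 4]
Visit 12; enqueue 6, 14, 3 → queue [19, 2, 15, 16, 17, 4, 6, 14, 3]
Visit 19; enqueue 5, 1 → queue [2, 15, 16, 17, 4, 6, 14, 3, 5, 1]
Visit 2; enqueue 11, 7 → queue [15, 16, 17, 4, 6, 14, 3, 5, 1, 11, 7]
Visit 15; enqueue 18, 8 → queue [16, 17, 4, 6, 14, 3, 5, 1, 11, 7, 18, 8]
Visit 16 → queue [17, 4, 6, 14, 3, 5, 1, 11, 7, 18, 8]
Visit 17; enqueue 13 → queue [4, 6, 14, 3, 5, 1, 11, 7, 18, 8, 13]
Visit 4 → queue [6, 14, 3, 5, 1, 11, 7, 18, 8, 13]
Visit 6 → queue [14, 3, 5, 1, 11, 7, 18, 8, 13]
Visit 14 → queue [3, 5, 1, 11, 7, 18, 8, 13]
Visit 3 → queue [5, 1, 11, 7, 18, 8, 13]
Visit 5 → queue [1, 11, 7, 18, 8, 13]
Visit 1 → queue [11, 7, 18, 8, 13]
Visit 11 → queue [7, 18, 8, 13]
Visit 7 → queue [18, 8, 13]
Visit 18 → queue [8, 13]
Visit 8 → queue [13]
Visit 13 → queue []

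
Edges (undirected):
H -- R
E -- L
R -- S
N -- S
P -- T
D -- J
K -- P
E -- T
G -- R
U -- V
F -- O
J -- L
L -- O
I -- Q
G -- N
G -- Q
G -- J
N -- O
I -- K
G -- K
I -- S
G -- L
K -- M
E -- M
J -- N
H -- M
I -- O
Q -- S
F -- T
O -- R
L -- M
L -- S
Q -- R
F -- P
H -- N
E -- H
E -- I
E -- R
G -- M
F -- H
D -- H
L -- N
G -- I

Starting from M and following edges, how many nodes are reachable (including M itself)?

BFS from M visits: M, E, G, H, K, L, I, R, T, J, N, Q, D, F, P, O, S
Reachable nodes: 17 of 19 total.

17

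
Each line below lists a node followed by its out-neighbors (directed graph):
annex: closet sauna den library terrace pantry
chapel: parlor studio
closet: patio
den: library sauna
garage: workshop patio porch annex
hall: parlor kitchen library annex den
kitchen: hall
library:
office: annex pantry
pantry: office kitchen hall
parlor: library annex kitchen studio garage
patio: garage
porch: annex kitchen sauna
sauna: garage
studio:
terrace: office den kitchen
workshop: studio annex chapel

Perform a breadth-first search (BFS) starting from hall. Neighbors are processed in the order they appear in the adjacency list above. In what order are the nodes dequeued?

hall, parlor, kitchen, library, annex, den, studio, garage, closet, sauna, terrace, pantry, workshop, patio, porch, office, chapel

Visit hall; enqueue parlor, kitchen, library, annex, den → queue [parlor, kitchen, library, annex, den]
Visit parlor; enqueue studio, garage → queue [kitchen, library, annex, den, studio, garage]
Visit kitchen → queue [library, annex, den, studio, garage]
Visit library → queue [annex, den, studio, garage]
Visit annex; enqueue closet, sauna, terrace, pantry → queue [den, studio, garage, closet, sauna, terrace, pantry]
Visit den → queue [studio, garage, closet, sauna, terrace, pantry]
Visit studio → queue [garage, closet, sauna, terrace, pantry]
Visit garage; enqueue workshop, patio, porch → queue [closet, sauna, terrace, pantry, workshop, patio, porch]
Visit closet → queue [sauna, terrace, pantry, workshop, patio, porch]
Visit sauna → queue [terrace, pantry, workshop, patio, porch]
Visit terrace; enqueue office → queue [pantry, workshop, patio, porch, office]
Visit pantry → queue [workshop, patio, porch, office]
Visit workshop; enqueue chapel → queue [patio, porch, office, chapel]
Visit patio → queue [porch, office, chapel]
Visit porch → queue [office, chapel]
Visit office → queue [chapel]
Visit chapel → queue []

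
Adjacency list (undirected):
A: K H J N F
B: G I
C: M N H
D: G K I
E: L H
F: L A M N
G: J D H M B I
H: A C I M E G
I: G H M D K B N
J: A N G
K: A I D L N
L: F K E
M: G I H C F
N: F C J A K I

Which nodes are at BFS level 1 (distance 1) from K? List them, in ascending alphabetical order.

Level 0: K
Level 1: A, D, I, L, N
Level 2: B, C, E, F, G, H, J, M

A, D, I, L, N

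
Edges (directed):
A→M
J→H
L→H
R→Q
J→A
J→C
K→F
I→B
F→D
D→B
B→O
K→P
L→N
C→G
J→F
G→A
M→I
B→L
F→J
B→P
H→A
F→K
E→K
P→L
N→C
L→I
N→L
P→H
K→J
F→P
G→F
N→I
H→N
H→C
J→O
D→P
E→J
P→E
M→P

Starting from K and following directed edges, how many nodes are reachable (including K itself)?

16

BFS from K visits: K, F, J, P, D, A, C, H, O, E, L, B, M, G, N, I
Reachable nodes: 16 of 18 total.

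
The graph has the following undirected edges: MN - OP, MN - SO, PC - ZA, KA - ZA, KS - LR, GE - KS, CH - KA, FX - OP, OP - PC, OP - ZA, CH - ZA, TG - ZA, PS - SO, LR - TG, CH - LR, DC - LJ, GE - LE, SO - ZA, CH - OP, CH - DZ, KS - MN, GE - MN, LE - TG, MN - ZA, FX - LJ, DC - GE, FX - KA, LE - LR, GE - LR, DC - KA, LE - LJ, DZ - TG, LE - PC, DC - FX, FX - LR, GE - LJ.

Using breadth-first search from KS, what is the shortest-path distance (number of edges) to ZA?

2

Level 0: KS
Level 1: GE, LR, MN
Level 2: CH, DC, FX, LE, LJ, OP, SO, TG, ZA
Level 3: DZ, KA, PC, PS
ZA first appears at level 2.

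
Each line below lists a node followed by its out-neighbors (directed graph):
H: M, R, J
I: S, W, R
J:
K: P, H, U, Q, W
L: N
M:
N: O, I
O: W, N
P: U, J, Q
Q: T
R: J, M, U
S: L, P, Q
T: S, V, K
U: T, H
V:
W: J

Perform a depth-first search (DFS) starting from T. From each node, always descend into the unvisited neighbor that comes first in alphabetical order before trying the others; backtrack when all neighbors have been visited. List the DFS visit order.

Visit T
T → K
K → H
H → J
H → M
H → R
R → U
K → P
P → Q
K → W
T → S
S → L
L → N
N → I
N → O
T → V

T, K, H, J, M, R, U, P, Q, W, S, L, N, I, O, V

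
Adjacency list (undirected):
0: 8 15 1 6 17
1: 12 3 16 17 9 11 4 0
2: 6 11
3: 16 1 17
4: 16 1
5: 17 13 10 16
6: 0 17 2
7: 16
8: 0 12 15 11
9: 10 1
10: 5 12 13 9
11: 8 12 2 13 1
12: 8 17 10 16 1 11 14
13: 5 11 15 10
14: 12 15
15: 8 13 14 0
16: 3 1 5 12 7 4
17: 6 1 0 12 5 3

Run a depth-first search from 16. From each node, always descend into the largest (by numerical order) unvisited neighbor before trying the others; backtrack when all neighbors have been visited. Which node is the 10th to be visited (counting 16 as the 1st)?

8

Visit 16
16 → 12
12 → 17
17 → 6
6 → 2
2 → 11
11 → 13
13 → 15
15 → 14
15 → 8
8 → 0
0 → 1
1 → 9
9 → 10
10 → 5
1 → 4
1 → 3
16 → 7

Visit order: 16, 12, 17, 6, 2, 11, 13, 15, 14, 8, 0, 1, 9, 10, 5, 4, 3, 7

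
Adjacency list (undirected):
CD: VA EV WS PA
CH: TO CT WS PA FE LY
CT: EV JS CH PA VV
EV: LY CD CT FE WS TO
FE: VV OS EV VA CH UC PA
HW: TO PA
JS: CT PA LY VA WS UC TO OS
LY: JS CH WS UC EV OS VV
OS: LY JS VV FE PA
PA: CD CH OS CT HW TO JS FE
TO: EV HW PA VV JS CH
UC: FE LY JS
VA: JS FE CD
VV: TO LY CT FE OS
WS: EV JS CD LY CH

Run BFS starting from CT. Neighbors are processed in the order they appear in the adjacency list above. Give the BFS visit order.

Visit CT; enqueue EV, JS, CH, PA, VV → queue [EV, JS, CH, PA, VV]
Visit EV; enqueue LY, CD, FE, WS, TO → queue [JS, CH, PA, VV, LY, CD, FE, WS, TO]
Visit JS; enqueue VA, UC, OS → queue [CH, PA, VV, LY, CD, FE, WS, TO, VA, UC, OS]
Visit CH → queue [PA, VV, LY, CD, FE, WS, TO, VA, UC, OS]
Visit PA; enqueue HW → queue [VV, LY, CD, FE, WS, TO, VA, UC, OS, HW]
Visit VV → queue [LY, CD, FE, WS, TO, VA, UC, OS, HW]
Visit LY → queue [CD, FE, WS, TO, VA, UC, OS, HW]
Visit CD → queue [FE, WS, TO, VA, UC, OS, HW]
Visit FE → queue [WS, TO, VA, UC, OS, HW]
Visit WS → queue [TO, VA, UC, OS, HW]
Visit TO → queue [VA, UC, OS, HW]
Visit VA → queue [UC, OS, HW]
Visit UC → queue [OS, HW]
Visit OS → queue [HW]
Visit HW → queue []

CT -> EV -> JS -> CH -> PA -> VV -> LY -> CD -> FE -> WS -> TO -> VA -> UC -> OS -> HW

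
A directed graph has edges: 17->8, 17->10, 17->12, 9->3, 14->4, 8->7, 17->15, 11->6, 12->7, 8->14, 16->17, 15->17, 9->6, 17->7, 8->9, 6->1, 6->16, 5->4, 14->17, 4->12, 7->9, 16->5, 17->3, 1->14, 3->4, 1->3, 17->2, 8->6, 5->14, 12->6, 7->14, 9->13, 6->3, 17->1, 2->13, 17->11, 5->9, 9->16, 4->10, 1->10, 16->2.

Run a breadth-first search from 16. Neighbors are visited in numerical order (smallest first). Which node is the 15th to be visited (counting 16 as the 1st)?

Visit 16; enqueue 2, 5, 17 → queue [2, 5, 17]
Visit 2; enqueue 13 → queue [5, 17, 13]
Visit 5; enqueue 4, 9, 14 → queue [17, 13, 4, 9, 14]
Visit 17; enqueue 1, 3, 7, 8, 10, 11, 12, 15 → queue [13, 4, 9, 14, 1, 3, 7, 8, 10, 11, 12, 15]
Visit 13 → queue [4, 9, 14, 1, 3, 7, 8, 10, 11, 12, 15]
Visit 4 → queue [9, 14, 1, 3, 7, 8, 10, 11, 12, 15]
Visit 9; enqueue 6 → queue [14, 1, 3, 7, 8, 10, 11, 12, 15, 6]
Visit 14 → queue [1, 3, 7, 8, 10, 11, 12, 15, 6]
Visit 1 → queue [3, 7, 8, 10, 11, 12, 15, 6]
Visit 3 → queue [7, 8, 10, 11, 12, 15, 6]
Visit 7 → queue [8, 10, 11, 12, 15, 6]
Visit 8 → queue [10, 11, 12, 15, 6]
Visit 10 → queue [11, 12, 15, 6]
Visit 11 → queue [12, 15, 6]
Visit 12 → queue [15, 6]
Visit 15 → queue [6]
Visit 6 → queue []

Visit order: 16, 2, 5, 17, 13, 4, 9, 14, 1, 3, 7, 8, 10, 11, 12, 15, 6

12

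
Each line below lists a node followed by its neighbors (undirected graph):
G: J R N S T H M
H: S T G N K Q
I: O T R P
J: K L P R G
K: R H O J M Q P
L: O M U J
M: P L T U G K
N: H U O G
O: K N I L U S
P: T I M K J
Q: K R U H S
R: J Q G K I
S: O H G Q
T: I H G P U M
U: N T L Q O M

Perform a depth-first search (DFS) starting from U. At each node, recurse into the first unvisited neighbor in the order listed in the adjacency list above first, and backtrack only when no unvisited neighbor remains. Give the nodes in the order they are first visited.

U, N, H, S, O, K, R, J, L, M, P, T, I, G, Q

Visit U
U → N
N → H
H → S
S → O
O → K
K → R
R → J
J → L
L → M
M → P
P → T
T → I
T → G
R → Q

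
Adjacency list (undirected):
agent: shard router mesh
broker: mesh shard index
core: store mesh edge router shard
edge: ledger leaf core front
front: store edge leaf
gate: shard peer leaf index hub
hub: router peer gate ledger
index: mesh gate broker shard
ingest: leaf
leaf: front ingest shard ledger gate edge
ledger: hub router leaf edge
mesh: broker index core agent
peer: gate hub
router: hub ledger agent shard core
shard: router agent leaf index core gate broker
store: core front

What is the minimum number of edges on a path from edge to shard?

Level 0: edge
Level 1: core, front, leaf, ledger
Level 2: gate, hub, ingest, mesh, router, shard, store
Level 3: agent, broker, index, peer
shard first appears at level 2.

2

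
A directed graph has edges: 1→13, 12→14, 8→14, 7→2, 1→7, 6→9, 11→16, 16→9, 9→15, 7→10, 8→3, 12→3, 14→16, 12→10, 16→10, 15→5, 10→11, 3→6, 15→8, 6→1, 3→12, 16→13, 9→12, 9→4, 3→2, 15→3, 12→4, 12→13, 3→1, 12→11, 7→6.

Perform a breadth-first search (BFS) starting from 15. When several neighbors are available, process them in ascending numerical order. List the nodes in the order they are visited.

15, 3, 5, 8, 1, 2, 6, 12, 14, 7, 13, 9, 4, 10, 11, 16

Visit 15; enqueue 3, 5, 8 → queue [3, 5, 8]
Visit 3; enqueue 1, 2, 6, 12 → queue [5, 8, 1, 2, 6, 12]
Visit 5 → queue [8, 1, 2, 6, 12]
Visit 8; enqueue 14 → queue [1, 2, 6, 12, 14]
Visit 1; enqueue 7, 13 → queue [2, 6, 12, 14, 7, 13]
Visit 2 → queue [6, 12, 14, 7, 13]
Visit 6; enqueue 9 → queue [12, 14, 7, 13, 9]
Visit 12; enqueue 4, 10, 11 → queue [14, 7, 13, 9, 4, 10, 11]
Visit 14; enqueue 16 → queue [7, 13, 9, 4, 10, 11, 16]
Visit 7 → queue [13, 9, 4, 10, 11, 16]
Visit 13 → queue [9, 4, 10, 11, 16]
Visit 9 → queue [4, 10, 11, 16]
Visit 4 → queue [10, 11, 16]
Visit 10 → queue [11, 16]
Visit 11 → queue [16]
Visit 16 → queue []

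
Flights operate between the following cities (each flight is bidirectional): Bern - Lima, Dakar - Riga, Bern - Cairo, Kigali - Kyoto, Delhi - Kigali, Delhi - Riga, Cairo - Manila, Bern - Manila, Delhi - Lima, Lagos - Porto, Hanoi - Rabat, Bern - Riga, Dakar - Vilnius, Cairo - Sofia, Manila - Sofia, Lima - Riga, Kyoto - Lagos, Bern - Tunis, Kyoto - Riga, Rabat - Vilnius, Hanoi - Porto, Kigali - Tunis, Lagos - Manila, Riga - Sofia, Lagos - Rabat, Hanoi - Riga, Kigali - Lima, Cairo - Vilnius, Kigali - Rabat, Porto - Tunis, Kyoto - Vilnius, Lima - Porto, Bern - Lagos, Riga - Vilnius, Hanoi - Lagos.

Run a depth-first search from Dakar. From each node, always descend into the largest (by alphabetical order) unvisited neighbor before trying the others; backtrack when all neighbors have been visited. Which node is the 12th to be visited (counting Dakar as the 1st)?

Delhi

Visit Dakar
Dakar → Vilnius
Vilnius → Riga
Riga → Sofia
Sofia → Manila
Manila → Lagos
Lagos → Rabat
Rabat → Kigali
Kigali → Tunis
Tunis → Porto
Porto → Lima
Lima → Delhi
Lima → Bern
Bern → Cairo
Porto → Hanoi
Kigali → Kyoto

Visit order: Dakar, Vilnius, Riga, Sofia, Manila, Lagos, Rabat, Kigali, Tunis, Porto, Lima, Delhi, Bern, Cairo, Hanoi, Kyoto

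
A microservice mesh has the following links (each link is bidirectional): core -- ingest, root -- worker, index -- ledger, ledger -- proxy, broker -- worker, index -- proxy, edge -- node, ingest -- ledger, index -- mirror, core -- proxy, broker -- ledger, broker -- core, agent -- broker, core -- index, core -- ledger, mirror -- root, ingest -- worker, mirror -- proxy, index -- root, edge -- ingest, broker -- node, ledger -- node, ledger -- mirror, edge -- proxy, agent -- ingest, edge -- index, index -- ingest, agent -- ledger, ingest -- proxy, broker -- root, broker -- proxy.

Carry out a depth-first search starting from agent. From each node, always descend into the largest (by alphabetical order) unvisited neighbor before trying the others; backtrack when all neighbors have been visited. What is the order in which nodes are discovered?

agent -> ledger -> proxy -> mirror -> root -> worker -> ingest -> index -> edge -> node -> broker -> core

Visit agent
agent → ledger
ledger → proxy
proxy → mirror
mirror → root
root → worker
worker → ingest
ingest → index
index → edge
edge → node
node → broker
broker → core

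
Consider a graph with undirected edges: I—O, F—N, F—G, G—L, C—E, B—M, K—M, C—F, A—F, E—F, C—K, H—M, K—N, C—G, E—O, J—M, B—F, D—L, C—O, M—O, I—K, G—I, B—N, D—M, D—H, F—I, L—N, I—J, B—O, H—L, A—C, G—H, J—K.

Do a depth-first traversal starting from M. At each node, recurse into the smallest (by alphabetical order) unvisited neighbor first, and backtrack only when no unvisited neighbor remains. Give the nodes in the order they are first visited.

Visit M
M → B
B → F
F → A
A → C
C → E
E → O
O → I
I → G
G → H
H → D
D → L
L → N
N → K
K → J

M, B, F, A, C, E, O, I, G, H, D, L, N, K, J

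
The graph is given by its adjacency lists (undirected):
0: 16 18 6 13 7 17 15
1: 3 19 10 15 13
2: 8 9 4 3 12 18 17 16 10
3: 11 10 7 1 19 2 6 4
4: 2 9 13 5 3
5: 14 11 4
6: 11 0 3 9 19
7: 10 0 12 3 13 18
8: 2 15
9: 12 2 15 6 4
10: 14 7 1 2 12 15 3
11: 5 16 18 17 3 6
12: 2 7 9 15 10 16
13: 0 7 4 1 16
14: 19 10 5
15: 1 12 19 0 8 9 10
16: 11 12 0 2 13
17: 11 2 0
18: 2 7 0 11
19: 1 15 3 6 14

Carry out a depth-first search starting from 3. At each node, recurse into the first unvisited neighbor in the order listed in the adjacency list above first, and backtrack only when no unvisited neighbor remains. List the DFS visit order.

3, 11, 5, 14, 19, 1, 10, 7, 0, 16, 12, 2, 8, 15, 9, 6, 4, 13, 18, 17

Visit 3
3 → 11
11 → 5
5 → 14
14 → 19
19 → 1
1 → 10
10 → 7
7 → 0
0 → 16
16 → 12
12 → 2
2 → 8
8 → 15
15 → 9
9 → 6
9 → 4
4 → 13
2 → 18
2 → 17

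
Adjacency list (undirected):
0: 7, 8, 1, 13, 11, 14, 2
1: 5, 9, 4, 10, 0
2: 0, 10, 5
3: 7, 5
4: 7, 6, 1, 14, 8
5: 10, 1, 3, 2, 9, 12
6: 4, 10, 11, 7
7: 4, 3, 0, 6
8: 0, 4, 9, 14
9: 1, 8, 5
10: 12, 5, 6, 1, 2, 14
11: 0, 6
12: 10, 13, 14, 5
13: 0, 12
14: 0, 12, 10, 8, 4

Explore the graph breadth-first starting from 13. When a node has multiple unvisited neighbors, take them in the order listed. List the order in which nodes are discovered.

Visit 13; enqueue 0, 12 → queue [0, 12]
Visit 0; enqueue 7, 8, 1, 11, 14, 2 → queue [12, 7, 8, 1, 11, 14, 2]
Visit 12; enqueue 10, 5 → queue [7, 8, 1, 11, 14, 2, 10, 5]
Visit 7; enqueue 4, 3, 6 → queue [8, 1, 11, 14, 2, 10, 5, 4, 3, 6]
Visit 8; enqueue 9 → queue [1, 11, 14, 2, 10, 5, 4, 3, 6, 9]
Visit 1 → queue [11, 14, 2, 10, 5, 4, 3, 6, 9]
Visit 11 → queue [14, 2, 10, 5, 4, 3, 6, 9]
Visit 14 → queue [2, 10, 5, 4, 3, 6, 9]
Visit 2 → queue [10, 5, 4, 3, 6, 9]
Visit 10 → queue [5, 4, 3, 6, 9]
Visit 5 → queue [4, 3, 6, 9]
Visit 4 → queue [3, 6, 9]
Visit 3 → queue [6, 9]
Visit 6 → queue [9]
Visit 9 → queue []

13, 0, 12, 7, 8, 1, 11, 14, 2, 10, 5, 4, 3, 6, 9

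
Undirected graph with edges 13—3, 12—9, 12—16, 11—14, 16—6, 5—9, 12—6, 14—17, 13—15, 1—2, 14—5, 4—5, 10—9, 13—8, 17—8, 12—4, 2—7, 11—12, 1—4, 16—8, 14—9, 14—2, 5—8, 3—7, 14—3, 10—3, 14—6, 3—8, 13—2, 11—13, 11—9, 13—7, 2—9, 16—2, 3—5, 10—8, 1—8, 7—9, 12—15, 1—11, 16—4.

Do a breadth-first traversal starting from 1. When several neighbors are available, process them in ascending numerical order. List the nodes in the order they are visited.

1 → 2 → 4 → 8 → 11 → 7 → 9 → 13 → 14 → 16 → 5 → 12 → 3 → 10 → 17 → 15 → 6

Visit 1; enqueue 2, 4, 8, 11 → queue [2, 4, 8, 11]
Visit 2; enqueue 7, 9, 13, 14, 16 → queue [4, 8, 11, 7, 9, 13, 14, 16]
Visit 4; enqueue 5, 12 → queue [8, 11, 7, 9, 13, 14, 16, 5, 12]
Visit 8; enqueue 3, 10, 17 → queue [11, 7, 9, 13, 14, 16, 5, 12, 3, 10, 17]
Visit 11 → queue [7, 9, 13, 14, 16, 5, 12, 3, 10, 17]
Visit 7 → queue [9, 13, 14, 16, 5, 12, 3, 10, 17]
Visit 9 → queue [13, 14, 16, 5, 12, 3, 10, 17]
Visit 13; enqueue 15 → queue [14, 16, 5, 12, 3, 10, 17, 15]
Visit 14; enqueue 6 → queue [16, 5, 12, 3, 10, 17, 15, 6]
Visit 16 → queue [5, 12, 3, 10, 17, 15, 6]
Visit 5 → queue [12, 3, 10, 17, 15, 6]
Visit 12 → queue [3, 10, 17, 15, 6]
Visit 3 → queue [10, 17, 15, 6]
Visit 10 → queue [17, 15, 6]
Visit 17 → queue [15, 6]
Visit 15 → queue [6]
Visit 6 → queue []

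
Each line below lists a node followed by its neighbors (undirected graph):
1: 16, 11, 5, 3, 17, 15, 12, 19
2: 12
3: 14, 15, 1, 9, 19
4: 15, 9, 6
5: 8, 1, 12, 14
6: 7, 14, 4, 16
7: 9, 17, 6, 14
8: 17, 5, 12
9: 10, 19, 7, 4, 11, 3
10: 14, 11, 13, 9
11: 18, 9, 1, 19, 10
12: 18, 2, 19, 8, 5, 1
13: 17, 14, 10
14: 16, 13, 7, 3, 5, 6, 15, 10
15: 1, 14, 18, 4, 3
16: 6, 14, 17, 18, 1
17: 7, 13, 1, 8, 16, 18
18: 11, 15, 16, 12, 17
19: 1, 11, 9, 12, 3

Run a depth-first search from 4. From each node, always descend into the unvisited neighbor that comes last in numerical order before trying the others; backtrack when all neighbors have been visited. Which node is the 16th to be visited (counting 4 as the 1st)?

9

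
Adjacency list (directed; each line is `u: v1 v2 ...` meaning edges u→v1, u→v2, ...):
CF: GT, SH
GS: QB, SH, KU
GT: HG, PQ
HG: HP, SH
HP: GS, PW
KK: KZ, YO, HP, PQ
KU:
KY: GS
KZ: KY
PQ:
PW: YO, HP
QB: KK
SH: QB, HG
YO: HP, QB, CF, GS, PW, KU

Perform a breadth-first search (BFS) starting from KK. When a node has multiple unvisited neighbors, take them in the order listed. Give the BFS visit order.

Visit KK; enqueue KZ, YO, HP, PQ → queue [KZ, YO, HP, PQ]
Visit KZ; enqueue KY → queue [YO, HP, PQ, KY]
Visit YO; enqueue QB, CF, GS, PW, KU → queue [HP, PQ, KY, QB, CF, GS, PW, KU]
Visit HP → queue [PQ, KY, QB, CF, GS, PW, KU]
Visit PQ → queue [KY, QB, CF, GS, PW, KU]
Visit KY → queue [QB, CF, GS, PW, KU]
Visit QB → queue [CF, GS, PW, KU]
Visit CF; enqueue GT, SH → queue [GS, PW, KU, GT, SH]
Visit GS → queue [PW, KU, GT, SH]
Visit PW → queue [KU, GT, SH]
Visit KU → queue [GT, SH]
Visit GT; enqueue HG → queue [SH, HG]
Visit SH → queue [HG]
Visit HG → queue []

KK KZ YO HP PQ KY QB CF GS PW KU GT SH HG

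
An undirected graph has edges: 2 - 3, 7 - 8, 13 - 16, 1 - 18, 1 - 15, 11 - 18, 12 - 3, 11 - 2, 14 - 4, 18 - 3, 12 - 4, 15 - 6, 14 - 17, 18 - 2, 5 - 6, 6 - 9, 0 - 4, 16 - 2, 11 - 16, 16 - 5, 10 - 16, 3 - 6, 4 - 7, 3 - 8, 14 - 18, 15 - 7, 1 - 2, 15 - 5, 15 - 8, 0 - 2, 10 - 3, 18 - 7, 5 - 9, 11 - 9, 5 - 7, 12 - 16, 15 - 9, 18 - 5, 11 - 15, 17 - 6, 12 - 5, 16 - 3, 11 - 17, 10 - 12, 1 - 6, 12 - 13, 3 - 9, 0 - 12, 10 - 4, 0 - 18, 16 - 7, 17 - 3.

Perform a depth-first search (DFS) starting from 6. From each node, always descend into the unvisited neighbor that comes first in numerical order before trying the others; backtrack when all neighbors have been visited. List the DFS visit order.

Visit 6
6 → 1
1 → 2
2 → 0
0 → 4
4 → 7
7 → 5
5 → 9
9 → 3
3 → 8
8 → 15
15 → 11
11 → 16
16 → 10
10 → 12
12 → 13
11 → 17
17 → 14
14 → 18

6 -> 1 -> 2 -> 0 -> 4 -> 7 -> 5 -> 9 -> 3 -> 8 -> 15 -> 11 -> 16 -> 10 -> 12 -> 13 -> 17 -> 14 -> 18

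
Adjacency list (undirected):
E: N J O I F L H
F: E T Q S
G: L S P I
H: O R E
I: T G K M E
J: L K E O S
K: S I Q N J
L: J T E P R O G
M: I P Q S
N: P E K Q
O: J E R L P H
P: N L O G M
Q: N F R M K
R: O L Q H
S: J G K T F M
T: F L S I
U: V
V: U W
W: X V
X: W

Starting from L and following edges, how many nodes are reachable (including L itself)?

BFS from L visits: L, J, T, E, P, R, O, G, K, S, F, I, N, H, M, Q
Reachable nodes: 16 of 20 total.

16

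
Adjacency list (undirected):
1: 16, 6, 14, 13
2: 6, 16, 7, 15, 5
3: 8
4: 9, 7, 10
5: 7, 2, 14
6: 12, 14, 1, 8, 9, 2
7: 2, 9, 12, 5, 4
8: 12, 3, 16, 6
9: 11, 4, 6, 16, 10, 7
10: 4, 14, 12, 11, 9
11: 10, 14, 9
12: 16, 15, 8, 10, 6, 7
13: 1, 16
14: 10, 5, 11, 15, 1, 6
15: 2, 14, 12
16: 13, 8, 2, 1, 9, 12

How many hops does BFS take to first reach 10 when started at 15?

2

Level 0: 15
Level 1: 2, 12, 14
Level 2: 1, 5, 6, 7, 8, 10, 11, 16
Level 3: 3, 4, 9, 13
10 first appears at level 2.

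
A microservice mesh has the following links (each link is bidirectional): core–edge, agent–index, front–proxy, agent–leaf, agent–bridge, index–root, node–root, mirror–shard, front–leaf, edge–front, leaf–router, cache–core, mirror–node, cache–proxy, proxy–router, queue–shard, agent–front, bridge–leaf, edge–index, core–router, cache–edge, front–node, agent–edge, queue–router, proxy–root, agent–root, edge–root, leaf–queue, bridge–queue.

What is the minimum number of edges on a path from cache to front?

2

Level 0: cache
Level 1: core, edge, proxy
Level 2: agent, front, index, root, router
Level 3: bridge, leaf, node, queue
Level 4: mirror, shard
front first appears at level 2.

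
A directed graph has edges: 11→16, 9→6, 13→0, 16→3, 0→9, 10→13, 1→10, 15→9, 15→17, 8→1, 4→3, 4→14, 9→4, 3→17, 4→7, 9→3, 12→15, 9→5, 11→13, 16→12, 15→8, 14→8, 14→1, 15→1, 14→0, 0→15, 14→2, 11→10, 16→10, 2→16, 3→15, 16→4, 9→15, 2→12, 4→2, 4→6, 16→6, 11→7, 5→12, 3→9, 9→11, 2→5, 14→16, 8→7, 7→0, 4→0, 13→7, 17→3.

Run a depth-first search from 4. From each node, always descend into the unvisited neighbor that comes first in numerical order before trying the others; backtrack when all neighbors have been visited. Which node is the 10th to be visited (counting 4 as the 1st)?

8

Visit 4
4 → 0
0 → 9
9 → 3
3 → 15
15 → 1
1 → 10
10 → 13
13 → 7
15 → 8
15 → 17
9 → 5
5 → 12
9 → 6
9 → 11
11 → 16
4 → 2
4 → 14

Visit order: 4, 0, 9, 3, 15, 1, 10, 13, 7, 8, 17, 5, 12, 6, 11, 16, 2, 14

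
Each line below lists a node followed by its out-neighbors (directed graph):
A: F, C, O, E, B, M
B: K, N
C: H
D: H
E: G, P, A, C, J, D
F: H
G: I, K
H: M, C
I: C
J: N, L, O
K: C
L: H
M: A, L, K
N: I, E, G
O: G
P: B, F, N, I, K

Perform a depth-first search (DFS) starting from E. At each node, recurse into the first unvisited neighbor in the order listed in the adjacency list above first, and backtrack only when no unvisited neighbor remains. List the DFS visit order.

E, G, I, C, H, M, A, F, O, B, K, N, L, P, J, D

Visit E
E → G
G → I
I → C
C → H
H → M
M → A
A → F
A → O
A → B
B → K
B → N
M → L
E → P
E → J
E → D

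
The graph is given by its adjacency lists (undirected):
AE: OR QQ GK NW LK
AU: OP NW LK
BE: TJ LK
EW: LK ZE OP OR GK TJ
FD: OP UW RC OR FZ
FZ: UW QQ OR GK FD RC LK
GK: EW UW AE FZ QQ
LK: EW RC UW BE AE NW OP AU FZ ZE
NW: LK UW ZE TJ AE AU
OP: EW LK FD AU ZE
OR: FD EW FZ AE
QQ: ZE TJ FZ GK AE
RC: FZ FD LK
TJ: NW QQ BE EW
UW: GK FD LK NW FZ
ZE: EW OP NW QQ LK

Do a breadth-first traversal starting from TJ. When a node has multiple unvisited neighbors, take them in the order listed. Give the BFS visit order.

Visit TJ; enqueue NW, QQ, BE, EW → queue [NW, QQ, BE, EW]
Visit NW; enqueue LK, UW, ZE, AE, AU → queue [QQ, BE, EW, LK, UW, ZE, AE, AU]
Visit QQ; enqueue FZ, GK → queue [BE, EW, LK, UW, ZE, AE, AU, FZ, GK]
Visit BE → queue [EW, LK, UW, ZE, AE, AU, FZ, GK]
Visit EW; enqueue OP, OR → queue [LK, UW, ZE, AE, AU, FZ, GK, OP, OR]
Visit LK; enqueue RC → queue [UW, ZE, AE, AU, FZ, GK, OP, OR, RC]
Visit UW; enqueue FD → queue [ZE, AE, AU, FZ, GK, OP, OR, RC, FD]
Visit ZE → queue [AE, AU, FZ, GK, OP, OR, RC, FD]
Visit AE → queue [AU, FZ, GK, OP, OR, RC, FD]
Visit AU → queue [FZ, GK, OP, OR, RC, FD]
Visit FZ → queue [GK, OP, OR, RC, FD]
Visit GK → queue [OP, OR, RC, FD]
Visit OP → queue [OR, RC, FD]
Visit OR → queue [RC, FD]
Visit RC → queue [FD]
Visit FD → queue []

TJ, NW, QQ, BE, EW, LK, UW, ZE, AE, AU, FZ, GK, OP, OR, RC, FD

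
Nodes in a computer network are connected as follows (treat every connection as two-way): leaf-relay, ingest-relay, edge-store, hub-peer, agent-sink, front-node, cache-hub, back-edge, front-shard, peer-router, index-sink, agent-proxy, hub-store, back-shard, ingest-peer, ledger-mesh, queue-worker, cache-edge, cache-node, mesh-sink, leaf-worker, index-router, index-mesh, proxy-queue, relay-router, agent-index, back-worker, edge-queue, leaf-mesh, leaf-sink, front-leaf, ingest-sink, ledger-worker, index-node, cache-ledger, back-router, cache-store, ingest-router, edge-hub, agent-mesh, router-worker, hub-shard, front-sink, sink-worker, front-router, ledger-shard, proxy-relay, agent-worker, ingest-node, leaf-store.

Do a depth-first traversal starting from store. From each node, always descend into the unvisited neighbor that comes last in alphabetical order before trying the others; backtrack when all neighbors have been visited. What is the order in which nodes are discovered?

Visit store
store → leaf
leaf → worker
worker → sink
sink → mesh
mesh → ledger
ledger → shard
shard → hub
hub → peer
peer → router
router → relay
relay → proxy
proxy → queue
queue → edge
edge → cache
cache → node
node → ingest
node → index
index → agent
node → front
edge → back

store leaf worker sink mesh ledger shard hub peer router relay proxy queue edge cache node ingest index agent front back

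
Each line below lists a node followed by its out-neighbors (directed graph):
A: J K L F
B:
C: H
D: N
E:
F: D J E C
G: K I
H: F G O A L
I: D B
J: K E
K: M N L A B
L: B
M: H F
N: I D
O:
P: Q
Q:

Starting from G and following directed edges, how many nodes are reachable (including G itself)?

BFS from G visits: G, K, I, M, N, L, A, B, D, H, F, J, O, E, C
Reachable nodes: 15 of 17 total.

15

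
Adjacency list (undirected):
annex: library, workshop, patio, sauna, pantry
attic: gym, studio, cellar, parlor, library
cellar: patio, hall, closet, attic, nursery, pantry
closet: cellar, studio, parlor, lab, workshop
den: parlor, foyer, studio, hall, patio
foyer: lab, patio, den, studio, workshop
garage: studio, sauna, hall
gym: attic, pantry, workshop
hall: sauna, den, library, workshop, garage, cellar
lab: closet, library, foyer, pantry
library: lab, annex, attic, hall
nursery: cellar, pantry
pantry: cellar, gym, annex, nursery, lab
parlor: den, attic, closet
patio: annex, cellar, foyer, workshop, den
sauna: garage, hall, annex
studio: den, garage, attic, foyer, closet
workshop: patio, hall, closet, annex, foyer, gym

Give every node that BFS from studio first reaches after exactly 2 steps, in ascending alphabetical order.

cellar, gym, hall, lab, library, parlor, patio, sauna, workshop

Level 0: studio
Level 1: attic, closet, den, foyer, garage
Level 2: cellar, gym, hall, lab, library, parlor, patio, sauna, workshop
Level 3: annex, nursery, pantry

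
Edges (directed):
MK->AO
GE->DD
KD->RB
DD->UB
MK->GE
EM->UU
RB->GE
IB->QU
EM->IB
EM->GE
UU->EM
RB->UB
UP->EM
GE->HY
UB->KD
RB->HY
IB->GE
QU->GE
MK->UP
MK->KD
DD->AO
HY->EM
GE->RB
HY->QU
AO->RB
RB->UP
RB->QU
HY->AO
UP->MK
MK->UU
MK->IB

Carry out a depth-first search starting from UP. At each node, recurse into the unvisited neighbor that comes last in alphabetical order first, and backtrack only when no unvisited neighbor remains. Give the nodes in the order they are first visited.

Visit UP
UP → MK
MK → UU
UU → EM
EM → IB
IB → QU
QU → GE
GE → RB
RB → UB
UB → KD
RB → HY
HY → AO
GE → DD

UP → MK → UU → EM → IB → QU → GE → RB → UB → KD → HY → AO → DD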